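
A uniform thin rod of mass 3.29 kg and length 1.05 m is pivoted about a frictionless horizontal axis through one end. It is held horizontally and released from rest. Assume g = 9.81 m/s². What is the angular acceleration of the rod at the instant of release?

About the pivot, I = (1/3)ML² = (1/3)(3.29)(1.05)² = 1.209 kg·m².
The weight acts at the center, a distance L/2 = 0.5250 m from the pivot; τ = Mg(L/2) = 16.94 N·m.
α = τ/I = 16.94/1.209 = 14.01 rad/s².

α ≈ 14.0 rad/s²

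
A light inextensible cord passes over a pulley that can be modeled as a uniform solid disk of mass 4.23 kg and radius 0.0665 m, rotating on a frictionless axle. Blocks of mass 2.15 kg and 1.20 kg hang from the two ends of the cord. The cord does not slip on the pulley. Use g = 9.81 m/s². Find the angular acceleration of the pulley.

I = ½MR² = (1/2)(4.23)(0.0665)² = 0.009353 kg·m².
Heavier block: m₁g − T₁ = m₁a. Lighter block: T₂ − m₂g = m₂a.
Pulley: (T₁ − T₂)R = Iα = I(a/R), so T₁ − T₂ = (I/R²)a = (1/2)M_p a = 2.115·a.
Adding the three: (m₁ − m₂)g = (m₁ + m₂ + 2.115)a, so a = (2.15 − 1.20)(9.81)/(2.15 + 1.20 + 2.115) = 1.705 m/s².
α = a/R = 1.705/0.0665 = 25.64 rad/s².

α ≈ 25.6 rad/s²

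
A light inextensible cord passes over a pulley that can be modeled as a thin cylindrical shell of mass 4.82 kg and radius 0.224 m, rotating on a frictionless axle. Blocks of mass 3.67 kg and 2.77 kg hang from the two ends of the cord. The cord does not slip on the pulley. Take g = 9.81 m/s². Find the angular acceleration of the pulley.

α ≈ 3.50 rad/s²

I = MR² = (4.82)(0.224)² = 0.2418 kg·m².
Heavier block: m₁g − T₁ = m₁a. Lighter block: T₂ − m₂g = m₂a.
Pulley: (T₁ − T₂)R = Iα = I(a/R), so T₁ − T₂ = (I/R²)a = 1·M_p a = 4.820·a.
Adding the three: (m₁ − m₂)g = (m₁ + m₂ + 4.820)a, so a = (3.67 − 2.77)(9.81)/(3.67 + 2.77 + 4.820) = 0.7841 m/s².
α = a/R = 0.7841/0.224 = 3.500 rad/s².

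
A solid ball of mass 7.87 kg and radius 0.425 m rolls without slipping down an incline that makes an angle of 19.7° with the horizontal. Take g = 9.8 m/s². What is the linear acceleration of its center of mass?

Translation along the incline: Mg sinθ − f = Ma.
Rotation about the center: fR = Iα with I = (2/5)MR². No-slip gives a = αR, so f = (I/R²)a = (2/5)M a.
Substituting: Mg sinθ = (1 + 0.4000)Ma, so a = g sinθ/(1 + 0.4000) = (9.8) sin 19.7° / 1.400 = 2.360 m/s².

a ≈ 2.36 m/s²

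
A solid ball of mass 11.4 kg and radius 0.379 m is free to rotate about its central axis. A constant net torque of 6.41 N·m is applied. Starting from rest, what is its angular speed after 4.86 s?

I = (2/5)MR² = (2/5)(11.4)(0.379)² = 0.6550 kg·m².
α = τ/I = 6.41/0.6550 = 9.786 rad/s².
ω = ω₀ + αt = 0 + (9.786)(4.86) = 47.56 rad/s.

ω ≈ 47.6 rad/s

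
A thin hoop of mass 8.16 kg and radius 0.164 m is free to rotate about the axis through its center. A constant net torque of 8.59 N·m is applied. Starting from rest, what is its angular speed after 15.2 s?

I = MR² = (8.16)(0.164)² = 0.2195 kg·m².
α = τ/I = 8.59/0.2195 = 39.14 rad/s².
ω = ω₀ + αt = 0 + (39.14)(15.2) = 594.9 rad/s.

ω ≈ 595 rad/s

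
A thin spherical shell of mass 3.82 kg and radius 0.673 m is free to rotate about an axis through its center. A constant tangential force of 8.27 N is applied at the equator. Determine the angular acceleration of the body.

α ≈ 4.83 rad/s²

I = (2/3)MR² = (2/3)(3.82)(0.673)² = 1.153 kg·m².
τ = F R = (8.27)(0.673) = 5.566 N·m.
From τ = Iα: α = 5.566/1.153 = 4.825 rad/s².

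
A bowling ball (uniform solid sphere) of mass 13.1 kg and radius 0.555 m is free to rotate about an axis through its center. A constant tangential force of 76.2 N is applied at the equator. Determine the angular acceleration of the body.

α ≈ 26.2 rad/s²

I = (2/5)MR² = (2/5)(13.1)(0.555)² = 1.614 kg·m².
τ = F R = (76.2)(0.555) = 42.29 N·m.
Newton's second law for rotation, τ = Iα, gives α = τ/I = 42.29/1.614 = 26.20 rad/s².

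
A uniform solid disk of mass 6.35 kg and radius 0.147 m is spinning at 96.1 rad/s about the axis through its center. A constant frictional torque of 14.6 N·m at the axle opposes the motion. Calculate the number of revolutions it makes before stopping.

I = ½MR² = (1/2)(6.35)(0.147)² = 0.06861 kg·m².
The net torque has magnitude 14.6 N·m, opposing ω.
|α| = τ/I = 14.60/0.06861 = 212.8 rad/s² (deceleration).
ω² = ω₀² − 2|α|θ with ω = 0 ⇒ θ = ω₀²/(2|α|) = 21.70 rad = 3.454 rev.

≈ 3.45 revolutions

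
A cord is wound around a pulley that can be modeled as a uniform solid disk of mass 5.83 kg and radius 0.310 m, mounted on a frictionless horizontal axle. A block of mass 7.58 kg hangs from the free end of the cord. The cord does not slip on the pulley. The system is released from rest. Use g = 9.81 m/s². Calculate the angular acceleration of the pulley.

I = ½MR² = (1/2)(5.83)(0.310)² = 0.2801 kg·m².
Block: mg − T = ma. Pulley: TR = Iα. No-slip: a = αR, so T = (I/R²)a = 2.915·a.
Then mg = (m + 2.915)a, so a = (7.58)(9.81)/(7.58 + 2.915) = 7.085 m/s².
α = a/R = 7.085/0.310 = 22.86 rad/s².

α ≈ 22.9 rad/s²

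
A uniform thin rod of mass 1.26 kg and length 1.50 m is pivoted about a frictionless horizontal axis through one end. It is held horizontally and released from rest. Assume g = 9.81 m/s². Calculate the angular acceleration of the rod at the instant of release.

α ≈ 9.81 rad/s²

About the pivot, I = (1/3)ML² = (1/3)(1.26)(1.50)² = 0.9450 kg·m².
The weight acts at the center, a distance L/2 = 0.7500 m from the pivot; τ = Mg(L/2) = 9.270 N·m.
α = τ/I = 9.270/0.9450 = 9.810 rad/s².
(Equivalently α = (3g/(2L)) = 9.810 rad/s².)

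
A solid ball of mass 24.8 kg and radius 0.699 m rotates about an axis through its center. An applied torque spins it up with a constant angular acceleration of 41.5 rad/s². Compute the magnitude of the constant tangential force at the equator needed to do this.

F ≈ 288 N

I = (2/5)MR² = (2/5)(24.8)(0.699)² = 4.847 kg·m².
The required torque is τ = Iα = (4.847)(41.50) = 201.1 N·m.
A tangential force at the equator gives τ = FR, so F = τ/R = 201.1/0.699 = 287.8 N.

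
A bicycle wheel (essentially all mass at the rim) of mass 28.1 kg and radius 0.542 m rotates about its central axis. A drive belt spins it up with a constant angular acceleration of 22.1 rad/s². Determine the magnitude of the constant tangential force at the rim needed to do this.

I = MR² = (28.1)(0.542)² = 8.255 kg·m².
The required torque is τ = Iα = (8.255)(22.10) = 182.4 N·m.
A tangential force at the rim gives τ = FR, so F = τ/R = 182.4/0.542 = 336.6 N.

F ≈ 337 N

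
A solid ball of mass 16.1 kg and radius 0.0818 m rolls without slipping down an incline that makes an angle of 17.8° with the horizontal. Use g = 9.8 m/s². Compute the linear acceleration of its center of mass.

a ≈ 2.14 m/s²

Translation along the incline: Mg sinθ − f = Ma.
Rotation about the center: fR = Iα with I = (2/5)MR². No-slip gives a = αR, so f = (I/R²)a = (2/5)M a.
Substituting: Mg sinθ = (1 + 0.4000)Ma, so a = g sinθ/(1 + 0.4000) = (9.8) sin 17.8° / 1.400 = 2.140 m/s².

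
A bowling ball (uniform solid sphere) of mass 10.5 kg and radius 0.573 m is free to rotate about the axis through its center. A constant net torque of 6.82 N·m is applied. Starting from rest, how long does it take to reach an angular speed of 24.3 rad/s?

I = (2/5)MR² = (2/5)(10.5)(0.573)² = 1.379 kg·m².
α = τ/I = 6.82/1.379 = 4.946 rad/s².
ω = αt ⇒ t = ω/α = 24.3/4.946 = 4.913 s.

t ≈ 4.91 s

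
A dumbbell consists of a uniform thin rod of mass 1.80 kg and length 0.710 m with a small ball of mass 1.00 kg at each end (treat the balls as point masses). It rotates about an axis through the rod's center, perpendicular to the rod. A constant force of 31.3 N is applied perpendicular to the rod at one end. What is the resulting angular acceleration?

α ≈ 33.9 rad/s²

I_rod = (1/12)ML² = (1/12)(1.80)(0.710)² = 0.07562 kg·m².
I_balls = 2·m·(L/2)² = 2(1.00)(0.3550)² = 0.2520 kg·m².
Total I = 0.3277 kg·m².
τ = F·(L/2) = (31.3)(0.355) = 11.11 N·m.
α = τ/I = 11.11/0.3277 = 33.91 rad/s².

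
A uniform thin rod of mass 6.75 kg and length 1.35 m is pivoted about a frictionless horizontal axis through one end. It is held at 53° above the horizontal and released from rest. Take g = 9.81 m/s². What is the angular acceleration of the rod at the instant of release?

About the pivot, I = (1/3)ML² = (1/3)(6.75)(1.35)² = 4.101 kg·m².
The weight acts at the center, a distance L/2 = 0.6750 m from the pivot; τ = Mg(L/2) cos 53° = 26.90 N·m.
α = τ/I = 26.90/4.101 = 6.560 rad/s².

α ≈ 6.56 rad/s²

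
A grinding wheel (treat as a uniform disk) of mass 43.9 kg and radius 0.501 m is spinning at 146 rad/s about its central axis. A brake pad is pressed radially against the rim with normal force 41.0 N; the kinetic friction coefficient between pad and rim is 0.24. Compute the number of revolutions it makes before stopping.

≈ 1900 revolutions

I = ½MR² = (1/2)(43.9)(0.501)² = 5.509 kg·m².
Friction force f = μN = (0.24)(41.0) = 9.840 N at the rim; torque magnitude τ = fR = 4.930 N·m, opposing ω.
|α| = τ/I = 4.930/5.509 = 0.8948 rad/s² (deceleration).
ω² = ω₀² − 2|α|θ with ω = 0 ⇒ θ = ω₀²/(2|α|) = 11910 rad = 1896 rev.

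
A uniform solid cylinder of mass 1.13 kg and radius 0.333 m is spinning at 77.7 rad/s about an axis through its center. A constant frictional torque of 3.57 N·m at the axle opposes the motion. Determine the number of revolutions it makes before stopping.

I = ½MR² = (1/2)(1.13)(0.333)² = 0.06265 kg·m².
The net torque has magnitude 3.57 N·m, opposing ω.
|α| = τ/I = 3.570/0.06265 = 56.98 rad/s² (deceleration).
ω² = ω₀² − 2|α|θ with ω = 0 ⇒ θ = ω₀²/(2|α|) = 52.98 rad = 8.431 rev.

≈ 8.43 revolutions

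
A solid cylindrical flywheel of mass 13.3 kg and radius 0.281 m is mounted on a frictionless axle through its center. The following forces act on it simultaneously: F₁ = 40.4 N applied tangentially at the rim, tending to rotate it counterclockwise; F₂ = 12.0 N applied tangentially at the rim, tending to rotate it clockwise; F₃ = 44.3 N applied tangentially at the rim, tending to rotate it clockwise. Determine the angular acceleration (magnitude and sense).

I = ½MR² = (1/2)(13.3)(0.281)² = 0.5251 kg·m².
Taking counterclockwise as positive: τ₁ = +(40.4)(0.281) = +11.35 N·m; τ₂ = −(12.0)(0.281) = −3.372 N·m; τ₃ = −(44.3)(0.281) = −12.45 N·m.
Net torque τ = -4.468 N·m.
α = τ/I = -4.468/0.5251 = -8.509 rad/s².

α ≈ 8.51 rad/s², clockwise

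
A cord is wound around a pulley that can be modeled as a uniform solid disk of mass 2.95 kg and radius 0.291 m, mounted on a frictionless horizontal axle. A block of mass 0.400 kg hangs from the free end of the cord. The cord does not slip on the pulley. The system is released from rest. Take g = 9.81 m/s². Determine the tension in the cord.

I = ½MR² = (1/2)(2.95)(0.291)² = 0.1249 kg·m².
Block: mg − T = ma. Pulley: TR = Iα. No-slip: a = αR, so T = (I/R²)a = 1.475·a.
Then mg = (m + 1.475)a, so a = (0.400)(9.81)/(0.400 + 1.475) = 2.093 m/s².
T = 1.475·a = 3.087 N.

T ≈ 3.09 N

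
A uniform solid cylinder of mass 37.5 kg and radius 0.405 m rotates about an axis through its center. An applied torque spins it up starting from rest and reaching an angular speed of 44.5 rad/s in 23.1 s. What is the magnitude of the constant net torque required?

τ ≈ 5.92 N·m

I = ½MR² = (1/2)(37.5)(0.405)² = 3.075 kg·m².
α = Δω/Δt = (44.5 − 0)/23.1 = 1.926 rad/s².
τ = Iα = (3.075)(1.926) = 5.925 N·m.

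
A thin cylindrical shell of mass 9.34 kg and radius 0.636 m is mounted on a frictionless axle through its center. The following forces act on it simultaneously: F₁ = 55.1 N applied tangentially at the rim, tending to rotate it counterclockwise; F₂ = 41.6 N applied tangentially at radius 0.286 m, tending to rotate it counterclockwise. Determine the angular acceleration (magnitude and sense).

I = MR² = (9.34)(0.636)² = 3.778 kg·m².
Taking counterclockwise as positive: τ₁ = +(55.1)(0.636) = +35.04 N·m; τ₂ = +(41.6)(0.286) = +11.90 N·m.
Net torque τ = 46.94 N·m.
α = τ/I = 46.94/3.778 = 12.42 rad/s².

α ≈ 12.4 rad/s², counterclockwise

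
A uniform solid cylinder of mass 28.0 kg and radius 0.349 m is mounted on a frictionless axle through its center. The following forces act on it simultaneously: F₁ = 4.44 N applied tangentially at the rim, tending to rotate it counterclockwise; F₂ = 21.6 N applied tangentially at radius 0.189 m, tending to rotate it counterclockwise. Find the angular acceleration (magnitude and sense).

I = ½MR² = (1/2)(28.0)(0.349)² = 1.705 kg·m².
Taking counterclockwise as positive: τ₁ = +(4.44)(0.349) = +1.550 N·m; τ₂ = +(21.6)(0.189) = +4.082 N·m.
Net torque τ = 5.632 N·m.
α = τ/I = 5.632/1.705 = 3.303 rad/s².

α ≈ 3.30 rad/s², counterclockwise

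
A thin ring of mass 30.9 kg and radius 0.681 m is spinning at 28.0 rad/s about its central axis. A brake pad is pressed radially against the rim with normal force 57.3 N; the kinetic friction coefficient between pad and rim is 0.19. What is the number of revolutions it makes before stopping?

≈ 121 revolutions

I = MR² = (30.9)(0.681)² = 14.33 kg·m².
Friction force f = μN = (0.19)(57.3) = 10.89 N at the rim; torque magnitude τ = fR = 7.414 N·m, opposing ω.
|α| = τ/I = 7.414/14.33 = 0.5174 rad/s² (deceleration).
ω² = ω₀² − 2|α|θ with ω = 0 ⇒ θ = ω₀²/(2|α|) = 757.7 rad = 120.6 rev.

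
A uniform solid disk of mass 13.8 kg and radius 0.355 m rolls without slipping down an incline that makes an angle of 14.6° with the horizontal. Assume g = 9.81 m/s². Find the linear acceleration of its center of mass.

Translation along the incline: Mg sinθ − f = Ma.
Rotation about the center: fR = Iα with I = ½MR². No-slip gives a = αR, so f = (I/R²)a = (1/2)M a.
Substituting: Mg sinθ = (1 + 0.5000)Ma, so a = g sinθ/(1 + 0.5000) = (9.81) sin 14.6° / 1.500 = 1.649 m/s².

a ≈ 1.65 m/s²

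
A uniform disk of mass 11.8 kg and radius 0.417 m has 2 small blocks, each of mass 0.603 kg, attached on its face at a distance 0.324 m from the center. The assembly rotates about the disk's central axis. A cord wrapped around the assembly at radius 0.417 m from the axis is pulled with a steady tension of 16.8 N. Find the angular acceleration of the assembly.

α ≈ 6.08 rad/s²

I_disk = ½MR² = ½(11.8)(0.417)² = 1.026 kg·m².
I_blocks = 2·m·r² = 2(0.603)(0.324)² = 0.1266 kg·m².
Total I = 1.153 kg·m².
τ = F r = (16.8)(0.417) = 7.006 N·m.
α = τ/I = 7.006/1.153 = 6.078 rad/s².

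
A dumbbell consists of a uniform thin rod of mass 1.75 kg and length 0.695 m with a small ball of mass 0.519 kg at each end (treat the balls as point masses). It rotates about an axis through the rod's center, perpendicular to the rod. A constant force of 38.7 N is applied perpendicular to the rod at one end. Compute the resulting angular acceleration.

I_rod = (1/12)ML² = (1/12)(1.75)(0.695)² = 0.07044 kg·m².
I_balls = 2·m·(L/2)² = 2(0.519)(0.3475)² = 0.1253 kg·m².
Total I = 0.1958 kg·m².
τ = F·(L/2) = (38.7)(0.347) = 13.45 N·m.
α = τ/I = 13.45/0.1958 = 68.69 rad/s².

α ≈ 68.7 rad/s²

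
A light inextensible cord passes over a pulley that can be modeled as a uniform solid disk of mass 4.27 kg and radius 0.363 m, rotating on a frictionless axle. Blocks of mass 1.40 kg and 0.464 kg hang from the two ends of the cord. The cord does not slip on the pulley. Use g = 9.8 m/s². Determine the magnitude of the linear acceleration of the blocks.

I = ½MR² = (1/2)(4.27)(0.363)² = 0.2813 kg·m².
Heavier block: m₁g − T₁ = m₁a. Lighter block: T₂ − m₂g = m₂a.
Pulley: (T₁ − T₂)R = Iα = I(a/R), so T₁ − T₂ = (I/R²)a = (1/2)M_p a = 2.135·a.
Adding the three: (m₁ − m₂)g = (m₁ + m₂ + 2.135)a, so a = (1.40 − 0.464)(9.8)/(1.40 + 0.464 + 2.135) = 2.294 m/s².

a ≈ 2.29 m/s²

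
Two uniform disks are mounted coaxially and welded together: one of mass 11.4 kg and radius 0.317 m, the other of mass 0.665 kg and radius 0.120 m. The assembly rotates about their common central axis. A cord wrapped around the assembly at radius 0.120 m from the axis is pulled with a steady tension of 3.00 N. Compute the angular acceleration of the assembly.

I = ½M₁R₁² + ½M₂R₂² = ½(11.4)(0.317)² + ½(0.665)(0.120)² = 0.5776 kg·m².
τ = F r = (3.00)(0.120) = 0.3600 N·m.
α = τ/I = 0.3600/0.5776 = 0.6233 rad/s².

α ≈ 0.623 rad/s²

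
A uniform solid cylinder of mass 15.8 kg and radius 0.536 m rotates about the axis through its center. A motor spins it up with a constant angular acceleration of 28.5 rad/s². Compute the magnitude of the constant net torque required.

τ ≈ 64.7 N·m

I = ½MR² = (1/2)(15.8)(0.536)² = 2.270 kg·m².
τ = Iα = (2.270)(28.50) = 64.68 N·m.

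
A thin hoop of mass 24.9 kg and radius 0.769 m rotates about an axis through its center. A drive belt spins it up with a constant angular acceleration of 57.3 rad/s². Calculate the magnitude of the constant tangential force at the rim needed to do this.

F ≈ 1100 N

I = MR² = (24.9)(0.769)² = 14.72 kg·m².
The required torque is τ = Iα = (14.72)(57.30) = 843.7 N·m.
A tangential force at the rim gives τ = FR, so F = τ/R = 843.7/0.769 = 1097 N.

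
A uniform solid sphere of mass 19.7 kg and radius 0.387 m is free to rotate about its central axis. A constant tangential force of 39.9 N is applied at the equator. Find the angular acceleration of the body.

I = (2/5)MR² = (2/5)(19.7)(0.387)² = 1.180 kg·m².
τ = F R = (39.9)(0.387) = 15.44 N·m.
From τ = Iα: α = 15.44/1.180 = 13.08 rad/s².

α ≈ 13.1 rad/s²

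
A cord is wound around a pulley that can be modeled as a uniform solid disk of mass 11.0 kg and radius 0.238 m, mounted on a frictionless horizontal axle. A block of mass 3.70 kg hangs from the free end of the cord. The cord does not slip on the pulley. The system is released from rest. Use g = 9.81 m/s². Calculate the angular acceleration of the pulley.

α ≈ 16.6 rad/s²

I = ½MR² = (1/2)(11.0)(0.238)² = 0.3115 kg·m².
Block: mg − T = ma. Pulley: TR = Iα. No-slip: a = αR, so T = (I/R²)a = 5.500·a.
Then mg = (m + 5.500)a, so a = (3.70)(9.81)/(3.70 + 5.500) = 3.945 m/s².
α = a/R = 3.945/0.238 = 16.58 rad/s².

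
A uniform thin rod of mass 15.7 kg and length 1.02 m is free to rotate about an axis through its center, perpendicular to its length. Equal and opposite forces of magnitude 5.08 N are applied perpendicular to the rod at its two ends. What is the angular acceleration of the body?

I = (1/12)ML² = (1/12)(15.7)(1.02)² = 1.361 kg·m².
The couple gives τ = F·(L/2) + F·(L/2) = F L = (5.08)(1.02) = 5.182 N·m.
Newton's second law for rotation, τ = Iα, gives α = τ/I = 5.182/1.361 = 3.807 rad/s².

α ≈ 3.81 rad/s²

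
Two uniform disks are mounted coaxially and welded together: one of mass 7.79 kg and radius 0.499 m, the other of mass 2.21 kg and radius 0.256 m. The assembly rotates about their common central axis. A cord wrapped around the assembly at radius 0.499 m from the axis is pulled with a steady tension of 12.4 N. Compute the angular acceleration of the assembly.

α ≈ 5.94 rad/s²

I = ½M₁R₁² + ½M₂R₂² = ½(7.79)(0.499)² + ½(2.21)(0.256)² = 1.042 kg·m².
τ = F r = (12.4)(0.499) = 6.188 N·m.
α = τ/I = 6.188/1.042 = 5.937 rad/s².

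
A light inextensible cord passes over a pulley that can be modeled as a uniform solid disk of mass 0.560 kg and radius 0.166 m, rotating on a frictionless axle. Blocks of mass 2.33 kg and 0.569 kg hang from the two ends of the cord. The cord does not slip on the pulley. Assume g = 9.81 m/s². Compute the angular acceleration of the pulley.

α ≈ 32.7 rad/s²

I = ½MR² = (1/2)(0.560)(0.166)² = 0.007716 kg·m².
Heavier block: m₁g − T₁ = m₁a. Lighter block: T₂ − m₂g = m₂a.
Pulley: (T₁ − T₂)R = Iα = I(a/R), so T₁ − T₂ = (I/R²)a = (1/2)M_p a = 0.2800·a.
Adding the three: (m₁ − m₂)g = (m₁ + m₂ + 0.2800)a, so a = (2.33 − 0.569)(9.81)/(2.33 + 0.569 + 0.2800) = 5.434 m/s².
α = a/R = 5.434/0.166 = 32.74 rad/s².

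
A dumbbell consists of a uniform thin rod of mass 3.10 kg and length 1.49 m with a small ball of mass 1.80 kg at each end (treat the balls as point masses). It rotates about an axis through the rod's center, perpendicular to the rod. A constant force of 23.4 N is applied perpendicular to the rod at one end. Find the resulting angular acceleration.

I_rod = (1/12)ML² = (1/12)(3.10)(1.49)² = 0.5735 kg·m².
I_balls = 2·m·(L/2)² = 2(1.80)(0.7450)² = 1.998 kg·m².
Total I = 2.572 kg·m².
τ = F·(L/2) = (23.4)(0.745) = 17.43 N·m.
α = τ/I = 17.43/2.572 = 6.779 rad/s².

α ≈ 6.78 rad/s²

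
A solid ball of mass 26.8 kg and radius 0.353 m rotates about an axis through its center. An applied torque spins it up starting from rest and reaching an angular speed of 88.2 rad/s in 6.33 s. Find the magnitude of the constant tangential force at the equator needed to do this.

I = (2/5)MR² = (2/5)(26.8)(0.353)² = 1.336 kg·m².
α = Δω/Δt = (88.2 − 0)/6.33 = 13.93 rad/s².
The required torque is τ = Iα = (1.336)(13.93) = 18.61 N·m.
A tangential force at the equator gives τ = FR, so F = τ/R = 18.61/0.353 = 52.73 N.

F ≈ 52.7 N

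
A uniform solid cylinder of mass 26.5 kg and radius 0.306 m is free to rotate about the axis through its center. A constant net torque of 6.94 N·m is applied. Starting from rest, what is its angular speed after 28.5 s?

I = ½MR² = (1/2)(26.5)(0.306)² = 1.241 kg·m².
α = τ/I = 6.94/1.241 = 5.594 rad/s².
ω = ω₀ + αt = 0 + (5.594)(28.5) = 159.4 rad/s.

ω ≈ 159 rad/s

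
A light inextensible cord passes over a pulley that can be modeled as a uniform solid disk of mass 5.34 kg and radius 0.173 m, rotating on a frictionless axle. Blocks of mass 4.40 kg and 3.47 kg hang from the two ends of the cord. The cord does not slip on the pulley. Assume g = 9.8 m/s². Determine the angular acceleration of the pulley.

α ≈ 5.00 rad/s²

I = ½MR² = (1/2)(5.34)(0.173)² = 0.07991 kg·m².
Heavier block: m₁g − T₁ = m₁a. Lighter block: T₂ − m₂g = m₂a.
Pulley: (T₁ − T₂)R = Iα = I(a/R), so T₁ − T₂ = (I/R²)a = (1/2)M_p a = 2.670·a.
Adding the three: (m₁ − m₂)g = (m₁ + m₂ + 2.670)a, so a = (4.40 − 3.47)(9.8)/(4.40 + 3.47 + 2.670) = 0.8647 m/s².
α = a/R = 0.8647/0.173 = 4.998 rad/s².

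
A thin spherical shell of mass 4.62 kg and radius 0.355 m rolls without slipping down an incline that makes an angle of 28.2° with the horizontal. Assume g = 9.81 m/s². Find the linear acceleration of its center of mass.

a ≈ 2.78 m/s²

Translation along the incline: Mg sinθ − f = Ma.
Rotation about the center: fR = Iα with I = (2/3)MR². No-slip gives a = αR, so f = (I/R²)a = (2/3)M a.
Substituting: Mg sinθ = (1 + 0.6667)Ma, so a = g sinθ/(1 + 0.6667) = (9.81) sin 28.2° / 1.667 = 2.781 m/s².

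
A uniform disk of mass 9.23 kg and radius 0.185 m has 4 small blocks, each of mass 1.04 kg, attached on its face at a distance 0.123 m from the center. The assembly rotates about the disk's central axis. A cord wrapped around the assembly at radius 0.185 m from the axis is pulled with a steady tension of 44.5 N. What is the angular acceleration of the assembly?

I_disk = ½MR² = ½(9.23)(0.185)² = 0.1579 kg·m².
I_blocks = 4·m·r² = 4(1.04)(0.123)² = 0.06294 kg·m².
Total I = 0.2209 kg·m².
τ = F r = (44.5)(0.185) = 8.232 N·m.
α = τ/I = 8.232/0.2209 = 37.27 rad/s².

α ≈ 37.3 rad/s²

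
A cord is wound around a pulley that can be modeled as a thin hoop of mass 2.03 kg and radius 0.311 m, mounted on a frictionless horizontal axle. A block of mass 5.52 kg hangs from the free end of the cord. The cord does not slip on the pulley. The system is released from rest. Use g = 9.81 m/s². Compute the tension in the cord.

I = MR² = (2.03)(0.311)² = 0.1963 kg·m².
Block: mg − T = ma. Pulley: TR = Iα. No-slip: a = αR, so T = (I/R²)a = 2.030·a.
Then mg = (m + 2.030)a, so a = (5.52)(9.81)/(5.52 + 2.030) = 7.172 m/s².
T = 2.030·a = 14.56 N.

T ≈ 14.6 N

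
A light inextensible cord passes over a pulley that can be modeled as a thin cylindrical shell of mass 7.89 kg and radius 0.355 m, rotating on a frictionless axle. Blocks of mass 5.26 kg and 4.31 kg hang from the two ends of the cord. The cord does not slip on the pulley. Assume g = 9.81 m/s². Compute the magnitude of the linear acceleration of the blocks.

I = MR² = (7.89)(0.355)² = 0.9943 kg·m².
Heavier block: m₁g − T₁ = m₁a. Lighter block: T₂ − m₂g = m₂a.
Pulley: (T₁ − T₂)R = Iα = I(a/R), so T₁ − T₂ = (I/R²)a = 1·M_p a = 7.890·a.
Adding the three: (m₁ − m₂)g = (m₁ + m₂ + 7.890)a, so a = (5.26 − 4.31)(9.81)/(5.26 + 4.31 + 7.890) = 0.5338 m/s².

a ≈ 0.534 m/s²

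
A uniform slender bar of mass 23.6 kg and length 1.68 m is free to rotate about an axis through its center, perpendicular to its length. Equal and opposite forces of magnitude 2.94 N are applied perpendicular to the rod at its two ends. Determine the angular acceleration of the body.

α ≈ 0.890 rad/s²

I = (1/12)ML² = (1/12)(23.6)(1.68)² = 5.551 kg·m².
The couple gives τ = F·(L/2) + F·(L/2) = F L = (2.94)(1.68) = 4.939 N·m.
From τ = Iα: α = 4.939/5.551 = 0.8898 rad/s².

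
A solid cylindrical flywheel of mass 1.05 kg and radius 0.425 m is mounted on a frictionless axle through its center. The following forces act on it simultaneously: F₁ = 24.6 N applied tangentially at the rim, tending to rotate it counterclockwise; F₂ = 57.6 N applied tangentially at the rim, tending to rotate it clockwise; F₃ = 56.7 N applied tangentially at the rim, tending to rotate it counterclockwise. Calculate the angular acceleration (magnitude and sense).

I = ½MR² = (1/2)(1.05)(0.425)² = 0.09483 kg·m².
Taking counterclockwise as positive: τ₁ = +(24.6)(0.425) = +10.46 N·m; τ₂ = −(57.6)(0.425) = −24.48 N·m; τ₃ = +(56.7)(0.425) = +24.10 N·m.
Net torque τ = 10.07 N·m.
α = τ/I = 10.07/0.09483 = 106.2 rad/s².

α ≈ 106 rad/s², counterclockwise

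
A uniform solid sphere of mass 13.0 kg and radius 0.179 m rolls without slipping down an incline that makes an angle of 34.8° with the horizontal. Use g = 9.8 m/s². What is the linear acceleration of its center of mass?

a ≈ 3.99 m/s²

Translation along the incline: Mg sinθ − f = Ma.
Rotation about the center: fR = Iα with I = (2/5)MR². No-slip gives a = αR, so f = (I/R²)a = (2/5)M a.
Substituting: Mg sinθ = (1 + 0.4000)Ma, so a = g sinθ/(1 + 0.4000) = (9.8) sin 34.8° / 1.400 = 3.995 m/s².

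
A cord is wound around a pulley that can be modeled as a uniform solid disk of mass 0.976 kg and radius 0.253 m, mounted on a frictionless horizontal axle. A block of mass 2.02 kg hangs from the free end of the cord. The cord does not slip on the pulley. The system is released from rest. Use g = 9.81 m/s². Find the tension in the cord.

T ≈ 3.86 N

I = ½MR² = (1/2)(0.976)(0.253)² = 0.03124 kg·m².
Block: mg − T = ma. Pulley: TR = Iα. No-slip: a = αR, so T = (I/R²)a = 0.4880·a.
Then mg = (m + 0.4880)a, so a = (2.02)(9.81)/(2.02 + 0.4880) = 7.901 m/s².
T = 0.4880·a = 3.856 N.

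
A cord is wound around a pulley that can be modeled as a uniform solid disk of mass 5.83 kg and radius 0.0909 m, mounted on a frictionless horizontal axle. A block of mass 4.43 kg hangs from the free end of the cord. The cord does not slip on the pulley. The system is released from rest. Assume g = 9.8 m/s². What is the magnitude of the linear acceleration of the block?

a ≈ 5.91 m/s²

I = ½MR² = (1/2)(5.83)(0.0909)² = 0.02409 kg·m².
Block: mg − T = ma. Pulley: TR = Iα. No-slip: a = αR, so T = (I/R²)a = 2.915·a.
Then mg = (m + 2.915)a, so a = (4.43)(9.8)/(4.43 + 2.915) = 5.911 m/s².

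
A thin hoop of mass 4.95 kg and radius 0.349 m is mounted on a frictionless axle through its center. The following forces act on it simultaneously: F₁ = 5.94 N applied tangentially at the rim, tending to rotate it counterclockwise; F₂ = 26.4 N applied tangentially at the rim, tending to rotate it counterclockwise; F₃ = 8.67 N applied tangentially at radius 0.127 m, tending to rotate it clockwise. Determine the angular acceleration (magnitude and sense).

α ≈ 16.9 rad/s², counterclockwise

I = MR² = (4.95)(0.349)² = 0.6029 kg·m².
Taking counterclockwise as positive: τ₁ = +(5.94)(0.349) = +2.073 N·m; τ₂ = +(26.4)(0.349) = +9.214 N·m; τ₃ = −(8.67)(0.127) = −1.101 N·m.
Net torque τ = 10.19 N·m.
α = τ/I = 10.19/0.6029 = 16.89 rad/s².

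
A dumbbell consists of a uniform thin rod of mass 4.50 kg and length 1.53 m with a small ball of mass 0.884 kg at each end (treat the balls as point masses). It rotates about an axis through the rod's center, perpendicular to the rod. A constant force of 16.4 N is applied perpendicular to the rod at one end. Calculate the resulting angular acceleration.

α ≈ 6.56 rad/s²

I_rod = (1/12)ML² = (1/12)(4.50)(1.53)² = 0.8778 kg·m².
I_balls = 2·m·(L/2)² = 2(0.884)(0.7650)² = 1.035 kg·m².
Total I = 1.913 kg·m².
τ = F·(L/2) = (16.4)(0.765) = 12.55 N·m.
α = τ/I = 12.55/1.913 = 6.560 rad/s².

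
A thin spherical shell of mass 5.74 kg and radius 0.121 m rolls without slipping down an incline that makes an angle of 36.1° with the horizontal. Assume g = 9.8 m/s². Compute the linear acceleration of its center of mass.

Translation along the incline: Mg sinθ − f = Ma.
Rotation about the center: fR = Iα with I = (2/3)MR². No-slip gives a = αR, so f = (I/R²)a = (2/3)M a.
Substituting: Mg sinθ = (1 + 0.6667)Ma, so a = g sinθ/(1 + 0.6667) = (9.8) sin 36.1° / 1.667 = 3.464 m/s².

a ≈ 3.46 m/s²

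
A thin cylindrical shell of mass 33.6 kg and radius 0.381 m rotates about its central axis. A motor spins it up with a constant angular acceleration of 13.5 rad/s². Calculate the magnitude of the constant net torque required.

I = MR² = (33.6)(0.381)² = 4.877 kg·m².
τ = Iα = (4.877)(13.50) = 65.85 N·m.

τ ≈ 65.8 N·m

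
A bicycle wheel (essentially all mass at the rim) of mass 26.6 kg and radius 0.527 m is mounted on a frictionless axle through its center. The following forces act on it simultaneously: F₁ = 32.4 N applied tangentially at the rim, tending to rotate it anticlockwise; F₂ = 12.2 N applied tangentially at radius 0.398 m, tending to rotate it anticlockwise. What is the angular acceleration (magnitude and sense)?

I = MR² = (26.6)(0.527)² = 7.388 kg·m².
Taking anticlockwise as positive: τ₁ = +(32.4)(0.527) = +17.07 N·m; τ₂ = +(12.2)(0.398) = +4.856 N·m.
Net torque τ = 21.93 N·m.
α = τ/I = 21.93/7.388 = 2.969 rad/s².

α ≈ 2.97 rad/s², anticlockwise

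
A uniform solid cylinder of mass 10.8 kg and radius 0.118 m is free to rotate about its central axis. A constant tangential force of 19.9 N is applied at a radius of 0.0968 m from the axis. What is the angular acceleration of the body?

I = ½MR² = (1/2)(10.8)(0.118)² = 0.07519 kg·m².
τ = F·r = (19.9)(0.0968) = 1.926 N·m.
From τ = Iα: α = 1.926/0.07519 = 25.62 rad/s².

α ≈ 25.6 rad/s²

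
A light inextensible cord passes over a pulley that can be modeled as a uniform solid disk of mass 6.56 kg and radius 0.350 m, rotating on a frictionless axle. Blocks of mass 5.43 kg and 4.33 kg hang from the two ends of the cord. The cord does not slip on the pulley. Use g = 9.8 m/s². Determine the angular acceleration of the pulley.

α ≈ 2.36 rad/s²

I = ½MR² = (1/2)(6.56)(0.350)² = 0.4018 kg·m².
Heavier block: m₁g − T₁ = m₁a. Lighter block: T₂ − m₂g = m₂a.
Pulley: (T₁ − T₂)R = Iα = I(a/R), so T₁ − T₂ = (I/R²)a = (1/2)M_p a = 3.280·a.
Adding the three: (m₁ − m₂)g = (m₁ + m₂ + 3.280)a, so a = (5.43 − 4.33)(9.8)/(5.43 + 4.33 + 3.280) = 0.8267 m/s².
α = a/R = 0.8267/0.350 = 2.362 rad/s².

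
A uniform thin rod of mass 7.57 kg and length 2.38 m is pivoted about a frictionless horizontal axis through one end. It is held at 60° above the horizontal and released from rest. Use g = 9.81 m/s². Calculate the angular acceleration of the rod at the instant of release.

About the pivot, I = (1/3)ML² = (1/3)(7.57)(2.38)² = 14.29 kg·m².
The weight acts at the center, a distance L/2 = 1.190 m from the pivot; τ = Mg(L/2) cos 60° = 44.19 N·m.
α = τ/I = 44.19/14.29 = 3.091 rad/s².
(Equivalently α = (3g/(2L)) cos 60° = 3.091 rad/s².)

α ≈ 3.09 rad/s²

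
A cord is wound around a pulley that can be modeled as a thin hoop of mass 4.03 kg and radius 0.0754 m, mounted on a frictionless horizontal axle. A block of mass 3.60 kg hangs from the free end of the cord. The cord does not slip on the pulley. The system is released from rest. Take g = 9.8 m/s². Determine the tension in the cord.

I = MR² = (4.03)(0.0754)² = 0.02291 kg·m².
Block: mg − T = ma. Pulley: TR = Iα. No-slip: a = αR, so T = (I/R²)a = 4.030·a.
Then mg = (m + 4.030)a, so a = (3.60)(9.8)/(3.60 + 4.030) = 4.624 m/s².
T = 4.030·a = 18.63 N.

T ≈ 18.6 N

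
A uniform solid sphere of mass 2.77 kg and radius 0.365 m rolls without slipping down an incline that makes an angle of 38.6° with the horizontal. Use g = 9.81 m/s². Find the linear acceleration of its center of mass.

a ≈ 4.37 m/s²

Translation along the incline: Mg sinθ − f = Ma.
Rotation about the center: fR = Iα with I = (2/5)MR². No-slip gives a = αR, so f = (I/R²)a = (2/5)M a.
Substituting: Mg sinθ = (1 + 0.4000)Ma, so a = g sinθ/(1 + 0.4000) = (9.81) sin 38.6° / 1.400 = 4.372 m/s².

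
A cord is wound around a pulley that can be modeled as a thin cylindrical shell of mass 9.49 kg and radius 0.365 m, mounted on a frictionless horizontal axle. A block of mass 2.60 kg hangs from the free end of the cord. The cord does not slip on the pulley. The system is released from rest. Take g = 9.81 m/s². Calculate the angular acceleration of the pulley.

I = MR² = (9.49)(0.365)² = 1.264 kg·m².
Block: mg − T = ma. Pulley: TR = Iα. No-slip: a = αR, so T = (I/R²)a = 9.490·a.
Then mg = (m + 9.490)a, so a = (2.60)(9.81)/(2.60 + 9.490) = 2.110 m/s².
α = a/R = 2.110/0.365 = 5.780 rad/s².

α ≈ 5.78 rad/s²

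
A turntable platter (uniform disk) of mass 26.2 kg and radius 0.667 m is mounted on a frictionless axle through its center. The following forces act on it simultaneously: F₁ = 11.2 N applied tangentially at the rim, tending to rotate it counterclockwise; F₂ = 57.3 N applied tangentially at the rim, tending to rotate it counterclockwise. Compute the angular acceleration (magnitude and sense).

α ≈ 7.84 rad/s², counterclockwise

I = ½MR² = (1/2)(26.2)(0.667)² = 5.828 kg·m².
Taking counterclockwise as positive: τ₁ = +(11.2)(0.667) = +7.470 N·m; τ₂ = +(57.3)(0.667) = +38.22 N·m.
Net torque τ = 45.69 N·m.
α = τ/I = 45.69/5.828 = 7.840 rad/s².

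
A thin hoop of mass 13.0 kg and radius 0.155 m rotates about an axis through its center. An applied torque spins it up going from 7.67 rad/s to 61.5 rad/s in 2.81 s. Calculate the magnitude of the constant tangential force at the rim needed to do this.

I = MR² = (13.0)(0.155)² = 0.3123 kg·m².
α = Δω/Δt = (61.5 − 7.67)/2.81 = 19.16 rad/s².
The required torque is τ = Iα = (0.3123)(19.16) = 5.983 N·m.
A tangential force at the rim gives τ = FR, so F = τ/R = 5.983/0.155 = 38.60 N.

F ≈ 38.6 N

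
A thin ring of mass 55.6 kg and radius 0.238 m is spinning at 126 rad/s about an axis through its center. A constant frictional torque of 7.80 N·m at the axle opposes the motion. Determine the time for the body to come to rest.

t ≈ 50.9 s

I = MR² = (55.6)(0.238)² = 3.149 kg·m².
The net torque has magnitude 7.80 N·m, opposing ω.
|α| = τ/I = 7.800/3.149 = 2.477 rad/s² (deceleration).
0 = ω₀ − |α|t ⇒ t = ω₀/|α| = 126/2.477 = 50.88 s.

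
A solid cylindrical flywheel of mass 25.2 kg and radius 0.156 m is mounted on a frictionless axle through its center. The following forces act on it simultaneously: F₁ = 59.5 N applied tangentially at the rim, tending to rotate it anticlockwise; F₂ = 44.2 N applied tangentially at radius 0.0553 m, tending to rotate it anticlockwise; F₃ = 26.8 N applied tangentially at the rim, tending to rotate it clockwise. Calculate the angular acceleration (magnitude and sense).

I = ½MR² = (1/2)(25.2)(0.156)² = 0.3066 kg·m².
Taking anticlockwise as positive: τ₁ = +(59.5)(0.156) = +9.282 N·m; τ₂ = +(44.2)(0.0553) = +2.444 N·m; τ₃ = −(26.8)(0.156) = −4.181 N·m.
Net torque τ = 7.545 N·m.
α = τ/I = 7.545/0.3066 = 24.61 rad/s².

α ≈ 24.6 rad/s², anticlockwise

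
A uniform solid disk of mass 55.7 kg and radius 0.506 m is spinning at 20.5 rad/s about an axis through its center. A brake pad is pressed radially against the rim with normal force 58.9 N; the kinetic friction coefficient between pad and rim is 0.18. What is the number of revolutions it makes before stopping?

≈ 44.5 revolutions

I = ½MR² = (1/2)(55.7)(0.506)² = 7.131 kg·m².
Friction force f = μN = (0.18)(58.9) = 10.60 N at the rim; torque magnitude τ = fR = 5.365 N·m, opposing ω.
|α| = τ/I = 5.365/7.131 = 0.7523 rad/s² (deceleration).
ω² = ω₀² − 2|α|θ with ω = 0 ⇒ θ = ω₀²/(2|α|) = 279.3 rad = 44.45 rev.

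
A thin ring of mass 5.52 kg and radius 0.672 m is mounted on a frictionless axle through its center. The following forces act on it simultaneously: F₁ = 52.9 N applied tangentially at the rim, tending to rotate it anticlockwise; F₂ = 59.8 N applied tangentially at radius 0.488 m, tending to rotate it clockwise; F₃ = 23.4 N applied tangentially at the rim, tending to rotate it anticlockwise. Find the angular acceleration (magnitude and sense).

I = MR² = (5.52)(0.672)² = 2.493 kg·m².
Taking anticlockwise as positive: τ₁ = +(52.9)(0.672) = +35.55 N·m; τ₂ = −(59.8)(0.488) = −29.18 N·m; τ₃ = +(23.4)(0.672) = +15.72 N·m.
Net torque τ = 22.09 N·m.
α = τ/I = 22.09/2.493 = 8.862 rad/s².

α ≈ 8.86 rad/s², anticlockwise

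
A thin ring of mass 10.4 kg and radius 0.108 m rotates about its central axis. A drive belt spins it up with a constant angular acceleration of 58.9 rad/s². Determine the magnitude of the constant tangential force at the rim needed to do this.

F ≈ 66.2 N

I = MR² = (10.4)(0.108)² = 0.1213 kg·m².
The required torque is τ = Iα = (0.1213)(58.90) = 7.145 N·m.
A tangential force at the rim gives τ = FR, so F = τ/R = 7.145/0.108 = 66.16 N.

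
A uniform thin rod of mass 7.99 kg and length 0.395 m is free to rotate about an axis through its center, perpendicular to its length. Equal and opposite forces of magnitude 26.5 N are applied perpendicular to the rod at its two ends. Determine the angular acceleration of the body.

I = (1/12)ML² = (1/12)(7.99)(0.395)² = 0.1039 kg·m².
The couple gives τ = F·(L/2) + F·(L/2) = F L = (26.5)(0.395) = 10.47 N·m.
Newton's second law for rotation, τ = Iα, gives α = τ/I = 10.47/0.1039 = 100.8 rad/s².

α ≈ 101 rad/s²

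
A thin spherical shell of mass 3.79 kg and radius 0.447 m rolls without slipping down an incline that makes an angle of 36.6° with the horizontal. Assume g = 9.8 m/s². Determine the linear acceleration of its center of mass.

a ≈ 3.51 m/s²

Translation along the incline: Mg sinθ − f = Ma.
Rotation about the center: fR = Iα with I = (2/3)MR². No-slip gives a = αR, so f = (I/R²)a = (2/3)M a.
Substituting: Mg sinθ = (1 + 0.6667)Ma, so a = g sinθ/(1 + 0.6667) = (9.8) sin 36.6° / 1.667 = 3.506 m/s².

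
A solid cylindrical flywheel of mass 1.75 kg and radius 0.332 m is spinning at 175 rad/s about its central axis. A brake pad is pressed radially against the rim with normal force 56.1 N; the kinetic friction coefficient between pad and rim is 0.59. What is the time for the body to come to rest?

I = ½MR² = (1/2)(1.75)(0.332)² = 0.09645 kg·m².
Friction force f = μN = (0.59)(56.1) = 33.10 N at the rim; torque magnitude τ = fR = 10.99 N·m, opposing ω.
|α| = τ/I = 10.99/0.09645 = 113.9 rad/s² (deceleration).
0 = ω₀ − |α|t ⇒ t = ω₀/|α| = 175/113.9 = 1.536 s.

t ≈ 1.54 s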